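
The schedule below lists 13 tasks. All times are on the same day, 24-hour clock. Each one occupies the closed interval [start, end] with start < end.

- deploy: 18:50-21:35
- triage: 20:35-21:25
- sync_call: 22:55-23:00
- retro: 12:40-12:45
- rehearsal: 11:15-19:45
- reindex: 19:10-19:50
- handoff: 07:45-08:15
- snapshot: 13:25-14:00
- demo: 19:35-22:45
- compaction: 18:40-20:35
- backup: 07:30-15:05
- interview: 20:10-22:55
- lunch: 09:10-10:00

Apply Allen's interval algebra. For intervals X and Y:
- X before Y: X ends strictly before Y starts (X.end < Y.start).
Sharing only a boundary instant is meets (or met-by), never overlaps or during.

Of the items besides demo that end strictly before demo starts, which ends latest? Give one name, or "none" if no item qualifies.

backup

Target demo = [19:35, 22:45].
backup [07:30, 15:05] → before → candidate.
compaction [18:40, 20:35] → overlaps → excluded.
deploy [18:50, 21:35] → overlaps → excluded.
handoff [07:45, 08:15] → before → candidate.
interview [20:10, 22:55] → overlapped-by → excluded.
lunch [09:10, 10:00] → before → candidate.
rehearsal [11:15, 19:45] → overlaps → excluded.
reindex [19:10, 19:50] → overlaps → excluded.
retro [12:40, 12:45] → before → candidate.
snapshot [13:25, 14:00] → before → candidate.
sync_call [22:55, 23:00] → after → excluded.
triage [20:35, 21:25] → during → excluded.
Among candidates, latest end is 15:05 → backup.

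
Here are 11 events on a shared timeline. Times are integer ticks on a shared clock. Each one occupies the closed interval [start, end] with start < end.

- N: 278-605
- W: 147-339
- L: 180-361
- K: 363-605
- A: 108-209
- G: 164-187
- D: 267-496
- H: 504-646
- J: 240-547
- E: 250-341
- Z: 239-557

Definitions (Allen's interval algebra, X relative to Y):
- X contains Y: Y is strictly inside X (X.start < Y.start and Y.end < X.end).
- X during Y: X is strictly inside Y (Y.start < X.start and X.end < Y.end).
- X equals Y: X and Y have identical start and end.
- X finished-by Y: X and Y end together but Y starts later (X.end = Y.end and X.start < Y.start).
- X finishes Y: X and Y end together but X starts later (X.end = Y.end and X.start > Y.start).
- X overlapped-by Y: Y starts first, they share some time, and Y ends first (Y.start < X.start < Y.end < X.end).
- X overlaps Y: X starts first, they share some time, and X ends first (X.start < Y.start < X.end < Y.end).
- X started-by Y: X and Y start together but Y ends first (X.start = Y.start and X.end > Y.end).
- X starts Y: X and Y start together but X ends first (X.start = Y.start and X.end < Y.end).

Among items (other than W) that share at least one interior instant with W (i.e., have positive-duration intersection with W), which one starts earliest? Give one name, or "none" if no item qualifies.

Target W = [147, 339].
A [108, 209] → overlaps → candidate.
D [267, 496] → overlapped-by → candidate.
E [250, 341] → overlapped-by → candidate.
G [164, 187] → during → candidate.
H [504, 646] → after → excluded.
J [240, 547] → overlapped-by → candidate.
K [363, 605] → after → excluded.
L [180, 361] → overlapped-by → candidate.
N [278, 605] → overlapped-by → candidate.
Z [239, 557] → overlapped-by → candidate.
Among candidates, earliest start is 108 → A.

A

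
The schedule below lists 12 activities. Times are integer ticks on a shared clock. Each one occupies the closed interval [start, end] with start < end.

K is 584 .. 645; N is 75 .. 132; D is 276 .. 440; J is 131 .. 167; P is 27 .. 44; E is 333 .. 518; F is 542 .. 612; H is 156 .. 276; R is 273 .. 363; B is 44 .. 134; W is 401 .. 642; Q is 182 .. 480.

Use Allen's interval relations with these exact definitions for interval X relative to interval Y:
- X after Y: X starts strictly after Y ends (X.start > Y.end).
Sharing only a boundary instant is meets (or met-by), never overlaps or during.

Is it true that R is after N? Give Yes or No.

R = [273, 363], N = [75, 132].
Actual relation of R to N: after.
Asked whether 'after' holds → Yes.

Yes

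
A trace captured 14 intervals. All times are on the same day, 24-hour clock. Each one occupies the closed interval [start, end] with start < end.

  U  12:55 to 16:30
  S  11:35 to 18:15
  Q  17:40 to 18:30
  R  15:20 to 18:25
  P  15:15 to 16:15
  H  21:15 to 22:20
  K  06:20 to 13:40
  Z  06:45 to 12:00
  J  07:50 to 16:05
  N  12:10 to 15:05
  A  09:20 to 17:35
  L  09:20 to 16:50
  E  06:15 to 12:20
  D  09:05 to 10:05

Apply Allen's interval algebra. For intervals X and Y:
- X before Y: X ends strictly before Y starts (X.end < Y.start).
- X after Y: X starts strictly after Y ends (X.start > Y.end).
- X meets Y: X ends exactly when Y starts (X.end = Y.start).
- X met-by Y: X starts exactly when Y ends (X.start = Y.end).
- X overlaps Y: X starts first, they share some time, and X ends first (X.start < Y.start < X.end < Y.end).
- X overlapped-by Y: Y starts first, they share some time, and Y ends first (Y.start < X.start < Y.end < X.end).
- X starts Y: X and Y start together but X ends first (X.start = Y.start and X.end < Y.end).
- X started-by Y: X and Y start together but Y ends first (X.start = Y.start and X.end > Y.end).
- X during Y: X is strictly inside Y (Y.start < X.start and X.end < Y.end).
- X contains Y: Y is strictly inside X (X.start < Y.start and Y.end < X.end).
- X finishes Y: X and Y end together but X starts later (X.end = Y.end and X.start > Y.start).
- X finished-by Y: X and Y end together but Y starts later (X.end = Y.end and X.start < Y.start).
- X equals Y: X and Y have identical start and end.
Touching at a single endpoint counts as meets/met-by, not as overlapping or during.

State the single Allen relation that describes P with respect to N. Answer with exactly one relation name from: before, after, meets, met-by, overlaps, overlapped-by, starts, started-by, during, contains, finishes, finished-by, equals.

after

P = [15:15, 16:15]; N = [12:10, 15:05].
Compare endpoints: P.start > N.start, P.start > N.end, P.end > N.start, P.end > N.end.
That pattern is 'after'.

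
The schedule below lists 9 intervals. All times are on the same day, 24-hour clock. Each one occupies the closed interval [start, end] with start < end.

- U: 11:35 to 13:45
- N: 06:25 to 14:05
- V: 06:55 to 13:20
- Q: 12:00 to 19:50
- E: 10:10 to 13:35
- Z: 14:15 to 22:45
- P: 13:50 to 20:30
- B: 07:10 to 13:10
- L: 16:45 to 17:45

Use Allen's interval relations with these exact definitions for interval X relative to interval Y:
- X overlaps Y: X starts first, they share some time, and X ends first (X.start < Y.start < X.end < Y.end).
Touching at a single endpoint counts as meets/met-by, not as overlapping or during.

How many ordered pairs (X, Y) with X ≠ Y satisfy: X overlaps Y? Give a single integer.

14

Checking all 72 ordered pairs for relation 'overlaps'; matching pairs in alphabetical order:
(B, E): B overlaps E ✓
(B, Q): B overlaps Q ✓
(B, U): B overlaps U ✓
(E, Q): E overlaps Q ✓
(E, U): E overlaps U ✓
(N, P): N overlaps P ✓
(N, Q): N overlaps Q ✓
(P, Z): P overlaps Z ✓
(Q, P): Q overlaps P ✓
(Q, Z): Q overlaps Z ✓
(U, Q): U overlaps Q ✓
(V, E): V overlaps E ✓
(V, Q): V overlaps Q ✓
(V, U): V overlaps U ✓
Count: 14.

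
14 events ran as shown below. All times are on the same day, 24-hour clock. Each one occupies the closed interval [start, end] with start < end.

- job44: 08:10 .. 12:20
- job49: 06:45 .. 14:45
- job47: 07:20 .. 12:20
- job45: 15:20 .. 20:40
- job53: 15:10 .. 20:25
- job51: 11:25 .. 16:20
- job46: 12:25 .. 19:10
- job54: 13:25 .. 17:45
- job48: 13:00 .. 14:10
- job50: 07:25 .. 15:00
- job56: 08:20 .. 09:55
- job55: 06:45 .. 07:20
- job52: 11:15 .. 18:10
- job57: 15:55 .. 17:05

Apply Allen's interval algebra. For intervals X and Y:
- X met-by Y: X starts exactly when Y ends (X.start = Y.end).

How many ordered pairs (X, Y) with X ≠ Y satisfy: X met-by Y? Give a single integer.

1

Checking all 182 ordered pairs for relation 'met-by'; matching pairs in alphabetical order:
(job47, job55): job47 met-by job55 ✓
Count: 1.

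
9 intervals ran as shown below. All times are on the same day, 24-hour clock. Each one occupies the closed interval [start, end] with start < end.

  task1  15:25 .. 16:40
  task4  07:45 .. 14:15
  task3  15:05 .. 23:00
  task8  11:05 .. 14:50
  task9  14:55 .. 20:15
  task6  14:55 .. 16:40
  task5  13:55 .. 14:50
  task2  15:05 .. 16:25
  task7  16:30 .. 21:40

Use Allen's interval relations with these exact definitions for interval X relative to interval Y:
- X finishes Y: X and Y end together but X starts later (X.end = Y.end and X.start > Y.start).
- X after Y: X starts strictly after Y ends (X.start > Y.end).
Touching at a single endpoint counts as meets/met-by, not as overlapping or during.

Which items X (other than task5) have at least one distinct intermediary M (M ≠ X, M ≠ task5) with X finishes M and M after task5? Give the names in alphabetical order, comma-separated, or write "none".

Target task5 = [13:55, 14:50].
Intermediaries M with M after task5: task1, task2, task3, task6, task7, task9.
Via task1 — items with X finishes task1: none.
Via task2 — items with X finishes task2: none.
Via task3 — items with X finishes task3: none.
Via task6 — items with X finishes task6: task1.
Via task7 — items with X finishes task7: none.
Via task9 — items with X finishes task9: none.
Union: task1.

task1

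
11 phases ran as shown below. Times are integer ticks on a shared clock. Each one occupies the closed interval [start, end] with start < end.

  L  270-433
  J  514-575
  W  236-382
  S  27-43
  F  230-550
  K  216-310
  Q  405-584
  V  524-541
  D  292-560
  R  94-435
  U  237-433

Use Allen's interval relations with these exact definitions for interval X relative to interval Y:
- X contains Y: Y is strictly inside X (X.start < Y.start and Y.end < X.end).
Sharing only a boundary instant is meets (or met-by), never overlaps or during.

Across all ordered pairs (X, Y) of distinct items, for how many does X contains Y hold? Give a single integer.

Checking all 110 ordered pairs for relation 'contains'; matching pairs in alphabetical order:
(D, V): D contains V ✓
(F, L): F contains L ✓
(F, U): F contains U ✓
(F, V): F contains V ✓
(F, W): F contains W ✓
(J, V): J contains V ✓
(Q, J): Q contains J ✓
(Q, V): Q contains V ✓
(R, K): R contains K ✓
(R, L): R contains L ✓
(R, U): R contains U ✓
(R, W): R contains W ✓
Count: 12.

12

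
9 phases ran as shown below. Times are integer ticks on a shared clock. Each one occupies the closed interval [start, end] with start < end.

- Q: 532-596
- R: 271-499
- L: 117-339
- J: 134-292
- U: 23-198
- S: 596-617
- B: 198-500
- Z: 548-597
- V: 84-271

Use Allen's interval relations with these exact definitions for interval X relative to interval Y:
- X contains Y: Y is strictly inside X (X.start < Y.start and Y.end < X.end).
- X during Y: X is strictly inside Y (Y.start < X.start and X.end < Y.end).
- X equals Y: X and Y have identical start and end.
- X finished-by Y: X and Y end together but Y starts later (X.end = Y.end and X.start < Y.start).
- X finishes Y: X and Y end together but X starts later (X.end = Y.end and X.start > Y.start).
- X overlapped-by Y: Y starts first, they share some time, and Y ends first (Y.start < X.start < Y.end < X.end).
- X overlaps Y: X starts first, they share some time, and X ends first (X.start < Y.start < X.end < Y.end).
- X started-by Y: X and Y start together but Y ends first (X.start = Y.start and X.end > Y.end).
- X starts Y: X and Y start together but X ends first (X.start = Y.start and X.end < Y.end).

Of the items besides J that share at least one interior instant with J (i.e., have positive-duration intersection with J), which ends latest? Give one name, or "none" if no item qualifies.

B

Target J = [134, 292].
B [198, 500] → overlapped-by → candidate.
L [117, 339] → contains → candidate.
Q [532, 596] → after → excluded.
R [271, 499] → overlapped-by → candidate.
S [596, 617] → after → excluded.
U [23, 198] → overlaps → candidate.
V [84, 271] → overlaps → candidate.
Z [548, 597] → after → excluded.
Among candidates, latest end is 500 → B.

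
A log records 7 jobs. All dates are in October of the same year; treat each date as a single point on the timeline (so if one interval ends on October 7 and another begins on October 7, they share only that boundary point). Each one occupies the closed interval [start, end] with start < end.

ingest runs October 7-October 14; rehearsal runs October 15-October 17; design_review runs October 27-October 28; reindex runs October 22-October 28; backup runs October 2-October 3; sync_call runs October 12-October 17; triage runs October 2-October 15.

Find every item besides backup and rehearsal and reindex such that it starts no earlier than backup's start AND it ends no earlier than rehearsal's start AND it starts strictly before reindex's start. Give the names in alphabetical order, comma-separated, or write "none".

sync_call, triage

Conditions: its start is no earlier than backup's start (X.start >= October 2) AND its end is no earlier than rehearsal's start (X.end >= October 15) AND its start is strictly before reindex's start (X.start < October 22).
design_review: start October 27 >= October 2? ✓; end October 28 >= October 15? ✓; start October 27 < October 22? ✗ → no.
ingest: start October 7 >= October 2? ✓; end October 14 >= October 15? ✗; start October 7 < October 22? ✓ → no.
sync_call: start October 12 >= October 2? ✓; end October 17 >= October 15? ✓; start October 12 < October 22? ✓ → yes.
triage: start October 2 >= October 2? ✓; end October 15 >= October 15? ✓; start October 2 < October 22? ✓ → yes.
Result: sync_call, triage.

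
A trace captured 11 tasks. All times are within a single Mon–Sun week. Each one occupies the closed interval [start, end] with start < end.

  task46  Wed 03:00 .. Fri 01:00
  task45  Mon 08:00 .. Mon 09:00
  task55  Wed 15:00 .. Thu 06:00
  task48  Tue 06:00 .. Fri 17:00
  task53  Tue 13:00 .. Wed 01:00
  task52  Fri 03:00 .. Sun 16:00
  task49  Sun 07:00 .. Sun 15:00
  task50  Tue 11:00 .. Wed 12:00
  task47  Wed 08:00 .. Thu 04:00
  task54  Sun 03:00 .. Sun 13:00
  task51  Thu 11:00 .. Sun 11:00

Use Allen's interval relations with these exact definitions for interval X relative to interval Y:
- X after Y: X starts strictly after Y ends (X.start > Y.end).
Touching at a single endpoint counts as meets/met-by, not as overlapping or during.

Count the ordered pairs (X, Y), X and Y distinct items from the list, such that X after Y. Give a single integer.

35

Checking all 110 ordered pairs for relation 'after'; matching pairs in alphabetical order:
(task46, task45): task46 after task45 ✓
(task46, task53): task46 after task53 ✓
(task47, task45): task47 after task45 ✓
(task47, task53): task47 after task53 ✓
(task48, task45): task48 after task45 ✓
(task49, task45): task49 after task45 ✓
(task49, task46): task49 after task46 ✓
(task49, task47): task49 after task47 ✓
(task49, task48): task49 after task48 ✓
(task49, task50): task49 after task50 ✓
(task49, task53): task49 after task53 ✓
(task49, task55): task49 after task55 ✓
(task50, task45): task50 after task45 ✓
(task51, task45): task51 after task45 ✓
(task51, task47): task51 after task47 ✓
(task51, task50): task51 after task50 ✓
(task51, task53): task51 after task53 ✓
(task51, task55): task51 after task55 ✓
(task52, task45): task52 after task45 ✓
(task52, task46): task52 after task46 ✓
(task52, task47): task52 after task47 ✓
(task52, task50): task52 after task50 ✓
(task52, task53): task52 after task53 ✓
(task52, task55): task52 after task55 ✓
... plus 11 further pairs not listed.
Count: 35.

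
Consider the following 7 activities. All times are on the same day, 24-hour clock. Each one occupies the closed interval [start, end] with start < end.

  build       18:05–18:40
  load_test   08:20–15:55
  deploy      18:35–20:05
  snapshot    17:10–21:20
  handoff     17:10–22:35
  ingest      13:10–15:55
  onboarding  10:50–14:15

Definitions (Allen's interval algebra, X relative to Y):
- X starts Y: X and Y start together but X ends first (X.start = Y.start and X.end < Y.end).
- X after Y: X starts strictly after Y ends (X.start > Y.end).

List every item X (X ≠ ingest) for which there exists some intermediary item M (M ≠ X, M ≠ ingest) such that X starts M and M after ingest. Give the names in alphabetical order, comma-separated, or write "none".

snapshot

Target ingest = [13:10, 15:55].
Intermediaries M with M after ingest: build, deploy, handoff, snapshot.
Via build — items with X starts build: none.
Via deploy — items with X starts deploy: none.
Via handoff — items with X starts handoff: snapshot.
Via snapshot — items with X starts snapshot: none.
Union: snapshot.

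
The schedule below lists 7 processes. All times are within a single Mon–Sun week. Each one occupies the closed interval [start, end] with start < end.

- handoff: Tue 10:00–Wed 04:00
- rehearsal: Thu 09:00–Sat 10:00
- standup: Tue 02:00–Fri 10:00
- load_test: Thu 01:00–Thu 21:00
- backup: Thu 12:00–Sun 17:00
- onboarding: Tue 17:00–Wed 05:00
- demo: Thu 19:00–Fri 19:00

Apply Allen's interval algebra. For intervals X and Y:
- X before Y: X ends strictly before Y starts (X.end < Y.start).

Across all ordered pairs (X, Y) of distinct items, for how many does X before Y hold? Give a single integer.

8

Checking all 42 ordered pairs for relation 'before'; matching pairs in alphabetical order:
(handoff, backup): handoff before backup ✓
(handoff, demo): handoff before demo ✓
(handoff, load_test): handoff before load_test ✓
(handoff, rehearsal): handoff before rehearsal ✓
(onboarding, backup): onboarding before backup ✓
(onboarding, demo): onboarding before demo ✓
(onboarding, load_test): onboarding before load_test ✓
(onboarding, rehearsal): onboarding before rehearsal ✓
Count: 8.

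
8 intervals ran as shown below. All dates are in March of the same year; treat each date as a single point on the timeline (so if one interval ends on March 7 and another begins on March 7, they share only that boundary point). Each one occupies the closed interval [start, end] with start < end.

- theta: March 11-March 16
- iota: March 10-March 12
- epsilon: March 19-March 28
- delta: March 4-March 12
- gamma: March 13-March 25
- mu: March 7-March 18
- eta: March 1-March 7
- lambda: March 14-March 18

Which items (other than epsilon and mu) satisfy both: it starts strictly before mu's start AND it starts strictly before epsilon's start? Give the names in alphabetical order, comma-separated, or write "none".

Conditions: its start is strictly before mu's start (X.start < March 7) AND its start is strictly before epsilon's start (X.start < March 19).
delta: start March 4 < March 7? ✓; start March 4 < March 19? ✓ → yes.
eta: start March 1 < March 7? ✓; start March 1 < March 19? ✓ → yes.
gamma: start March 13 < March 7? ✗; start March 13 < March 19? ✓ → no.
iota: start March 10 < March 7? ✗; start March 10 < March 19? ✓ → no.
lambda: start March 14 < March 7? ✗; start March 14 < March 19? ✓ → no.
theta: start March 11 < March 7? ✗; start March 11 < March 19? ✓ → no.
Result: delta, eta.

delta, eta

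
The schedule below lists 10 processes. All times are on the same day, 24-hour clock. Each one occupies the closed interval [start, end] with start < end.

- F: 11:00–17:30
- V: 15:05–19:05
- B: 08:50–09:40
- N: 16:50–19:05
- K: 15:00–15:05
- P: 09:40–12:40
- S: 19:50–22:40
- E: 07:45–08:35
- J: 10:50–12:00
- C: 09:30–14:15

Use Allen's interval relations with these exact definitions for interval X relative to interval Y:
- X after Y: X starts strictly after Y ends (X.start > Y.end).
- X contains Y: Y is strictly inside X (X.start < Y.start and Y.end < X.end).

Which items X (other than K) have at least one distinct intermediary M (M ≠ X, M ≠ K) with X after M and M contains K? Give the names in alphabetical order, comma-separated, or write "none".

Target K = [15:00, 15:05].
Intermediaries M with M contains K: F.
Via F — items with X after F: S.
Union: S.

S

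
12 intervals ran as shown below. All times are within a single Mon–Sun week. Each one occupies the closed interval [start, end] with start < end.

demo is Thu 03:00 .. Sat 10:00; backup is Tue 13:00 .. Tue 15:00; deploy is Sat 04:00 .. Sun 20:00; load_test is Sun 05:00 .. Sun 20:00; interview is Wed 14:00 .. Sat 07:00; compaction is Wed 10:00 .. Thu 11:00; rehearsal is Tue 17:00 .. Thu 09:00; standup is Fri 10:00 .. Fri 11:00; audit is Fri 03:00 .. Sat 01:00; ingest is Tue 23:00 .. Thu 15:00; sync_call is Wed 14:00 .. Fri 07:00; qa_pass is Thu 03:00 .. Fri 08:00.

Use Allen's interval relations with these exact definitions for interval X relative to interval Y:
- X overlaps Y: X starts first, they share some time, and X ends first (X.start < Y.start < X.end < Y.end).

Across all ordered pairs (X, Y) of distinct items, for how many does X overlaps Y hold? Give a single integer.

Checking all 132 ordered pairs for relation 'overlaps'; matching pairs in alphabetical order:
(compaction, demo): compaction overlaps demo ✓
(compaction, interview): compaction overlaps interview ✓
(compaction, qa_pass): compaction overlaps qa_pass ✓
(compaction, sync_call): compaction overlaps sync_call ✓
(demo, deploy): demo overlaps deploy ✓
(ingest, demo): ingest overlaps demo ✓
(ingest, interview): ingest overlaps interview ✓
(ingest, qa_pass): ingest overlaps qa_pass ✓
(ingest, sync_call): ingest overlaps sync_call ✓
(interview, demo): interview overlaps demo ✓
(interview, deploy): interview overlaps deploy ✓
(qa_pass, audit): qa_pass overlaps audit ✓
(rehearsal, compaction): rehearsal overlaps compaction ✓
(rehearsal, demo): rehearsal overlaps demo ✓
(rehearsal, ingest): rehearsal overlaps ingest ✓
(rehearsal, interview): rehearsal overlaps interview ✓
(rehearsal, qa_pass): rehearsal overlaps qa_pass ✓
(rehearsal, sync_call): rehearsal overlaps sync_call ✓
(sync_call, audit): sync_call overlaps audit ✓
(sync_call, demo): sync_call overlaps demo ✓
(sync_call, qa_pass): sync_call overlaps qa_pass ✓
Count: 21.

21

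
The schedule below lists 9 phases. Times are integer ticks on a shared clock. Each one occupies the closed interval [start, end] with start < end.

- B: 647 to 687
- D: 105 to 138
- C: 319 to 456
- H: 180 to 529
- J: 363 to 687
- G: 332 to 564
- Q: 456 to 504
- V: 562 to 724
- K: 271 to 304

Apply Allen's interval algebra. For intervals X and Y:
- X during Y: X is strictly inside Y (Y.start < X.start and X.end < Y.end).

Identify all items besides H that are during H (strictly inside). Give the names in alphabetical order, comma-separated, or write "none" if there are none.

Target H = [180, 529].
B [647, 687] → after → no.
C [319, 456] → during → yes.
D [105, 138] → before → no.
G [332, 564] → overlapped-by → no.
J [363, 687] → overlapped-by → no.
K [271, 304] → during → yes.
Q [456, 504] → during → yes.
V [562, 724] → after → no.
Result: C, K, Q.

C, K, Q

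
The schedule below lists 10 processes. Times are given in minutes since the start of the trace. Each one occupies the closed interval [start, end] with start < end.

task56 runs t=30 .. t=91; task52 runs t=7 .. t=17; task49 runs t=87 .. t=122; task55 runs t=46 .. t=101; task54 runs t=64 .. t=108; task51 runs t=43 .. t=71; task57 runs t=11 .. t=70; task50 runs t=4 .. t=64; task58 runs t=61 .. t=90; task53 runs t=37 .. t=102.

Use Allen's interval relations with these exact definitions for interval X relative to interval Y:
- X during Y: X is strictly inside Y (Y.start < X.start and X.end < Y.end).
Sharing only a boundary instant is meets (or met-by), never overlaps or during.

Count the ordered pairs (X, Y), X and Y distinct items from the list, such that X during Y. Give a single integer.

Checking all 90 ordered pairs for relation 'during'; matching pairs in alphabetical order:
(task51, task53): task51 during task53 ✓
(task51, task56): task51 during task56 ✓
(task52, task50): task52 during task50 ✓
(task55, task53): task55 during task53 ✓
(task58, task53): task58 during task53 ✓
(task58, task55): task58 during task55 ✓
(task58, task56): task58 during task56 ✓
Count: 7.

7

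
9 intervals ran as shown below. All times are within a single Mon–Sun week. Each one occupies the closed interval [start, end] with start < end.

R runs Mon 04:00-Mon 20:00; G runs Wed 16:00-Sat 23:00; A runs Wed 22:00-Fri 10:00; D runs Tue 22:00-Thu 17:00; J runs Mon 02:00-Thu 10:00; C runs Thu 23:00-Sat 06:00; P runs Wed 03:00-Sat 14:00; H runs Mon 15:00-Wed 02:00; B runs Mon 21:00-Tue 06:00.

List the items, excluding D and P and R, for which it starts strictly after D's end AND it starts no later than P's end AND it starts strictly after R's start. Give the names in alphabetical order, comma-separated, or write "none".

C

Conditions: its start is strictly after D's end (X.start > Thu 17:00) AND its start is no later than P's end (X.start <= Sat 14:00) AND its start is strictly after R's start (X.start > Mon 04:00).
A: start Wed 22:00 > Thu 17:00? ✗; start Wed 22:00 <= Sat 14:00? ✓; start Wed 22:00 > Mon 04:00? ✓ → no.
B: start Mon 21:00 > Thu 17:00? ✗; start Mon 21:00 <= Sat 14:00? ✓; start Mon 21:00 > Mon 04:00? ✓ → no.
C: start Thu 23:00 > Thu 17:00? ✓; start Thu 23:00 <= Sat 14:00? ✓; start Thu 23:00 > Mon 04:00? ✓ → yes.
G: start Wed 16:00 > Thu 17:00? ✗; start Wed 16:00 <= Sat 14:00? ✓; start Wed 16:00 > Mon 04:00? ✓ → no.
H: start Mon 15:00 > Thu 17:00? ✗; start Mon 15:00 <= Sat 14:00? ✓; start Mon 15:00 > Mon 04:00? ✓ → no.
J: start Mon 02:00 > Thu 17:00? ✗; start Mon 02:00 <= Sat 14:00? ✓; start Mon 02:00 > Mon 04:00? ✗ → no.
Result: C.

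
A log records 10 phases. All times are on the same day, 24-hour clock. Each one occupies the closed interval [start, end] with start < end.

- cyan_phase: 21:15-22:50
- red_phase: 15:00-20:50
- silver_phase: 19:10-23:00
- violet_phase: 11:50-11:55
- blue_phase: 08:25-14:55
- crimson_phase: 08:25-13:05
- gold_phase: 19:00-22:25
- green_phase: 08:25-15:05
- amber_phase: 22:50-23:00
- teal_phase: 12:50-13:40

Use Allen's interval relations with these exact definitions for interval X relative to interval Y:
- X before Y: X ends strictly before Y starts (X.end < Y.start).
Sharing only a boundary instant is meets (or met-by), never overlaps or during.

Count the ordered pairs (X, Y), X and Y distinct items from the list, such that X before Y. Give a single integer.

28

Checking all 90 ordered pairs for relation 'before'; matching pairs in alphabetical order:
(blue_phase, amber_phase): blue_phase before amber_phase ✓
(blue_phase, cyan_phase): blue_phase before cyan_phase ✓
(blue_phase, gold_phase): blue_phase before gold_phase ✓
(blue_phase, red_phase): blue_phase before red_phase ✓
(blue_phase, silver_phase): blue_phase before silver_phase ✓
(crimson_phase, amber_phase): crimson_phase before amber_phase ✓
(crimson_phase, cyan_phase): crimson_phase before cyan_phase ✓
(crimson_phase, gold_phase): crimson_phase before gold_phase ✓
(crimson_phase, red_phase): crimson_phase before red_phase ✓
(crimson_phase, silver_phase): crimson_phase before silver_phase ✓
(gold_phase, amber_phase): gold_phase before amber_phase ✓
(green_phase, amber_phase): green_phase before amber_phase ✓
(green_phase, cyan_phase): green_phase before cyan_phase ✓
(green_phase, gold_phase): green_phase before gold_phase ✓
(green_phase, silver_phase): green_phase before silver_phase ✓
(red_phase, amber_phase): red_phase before amber_phase ✓
(red_phase, cyan_phase): red_phase before cyan_phase ✓
(teal_phase, amber_phase): teal_phase before amber_phase ✓
(teal_phase, cyan_phase): teal_phase before cyan_phase ✓
(teal_phase, gold_phase): teal_phase before gold_phase ✓
(teal_phase, red_phase): teal_phase before red_phase ✓
(teal_phase, silver_phase): teal_phase before silver_phase ✓
(violet_phase, amber_phase): violet_phase before amber_phase ✓
(violet_phase, cyan_phase): violet_phase before cyan_phase ✓
... plus 4 further pairs not listed.
Count: 28.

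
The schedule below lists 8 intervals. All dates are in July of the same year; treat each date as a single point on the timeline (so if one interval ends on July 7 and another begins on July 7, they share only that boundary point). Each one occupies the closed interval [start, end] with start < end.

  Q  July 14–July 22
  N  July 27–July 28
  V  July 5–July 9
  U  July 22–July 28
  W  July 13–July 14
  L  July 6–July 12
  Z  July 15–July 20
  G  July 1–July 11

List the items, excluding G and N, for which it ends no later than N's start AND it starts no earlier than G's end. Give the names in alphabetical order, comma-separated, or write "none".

Q, W, Z

Conditions: its end is no later than N's start (X.end <= July 27) AND its start is no earlier than G's end (X.start >= July 11).
L: end July 12 <= July 27? ✓; start July 6 >= July 11? ✗ → no.
Q: end July 22 <= July 27? ✓; start July 14 >= July 11? ✓ → yes.
U: end July 28 <= July 27? ✗; start July 22 >= July 11? ✓ → no.
V: end July 9 <= July 27? ✓; start July 5 >= July 11? ✗ → no.
W: end July 14 <= July 27? ✓; start July 13 >= July 11? ✓ → yes.
Z: end July 20 <= July 27? ✓; start July 15 >= July 11? ✓ → yes.
Result: Q, W, Z.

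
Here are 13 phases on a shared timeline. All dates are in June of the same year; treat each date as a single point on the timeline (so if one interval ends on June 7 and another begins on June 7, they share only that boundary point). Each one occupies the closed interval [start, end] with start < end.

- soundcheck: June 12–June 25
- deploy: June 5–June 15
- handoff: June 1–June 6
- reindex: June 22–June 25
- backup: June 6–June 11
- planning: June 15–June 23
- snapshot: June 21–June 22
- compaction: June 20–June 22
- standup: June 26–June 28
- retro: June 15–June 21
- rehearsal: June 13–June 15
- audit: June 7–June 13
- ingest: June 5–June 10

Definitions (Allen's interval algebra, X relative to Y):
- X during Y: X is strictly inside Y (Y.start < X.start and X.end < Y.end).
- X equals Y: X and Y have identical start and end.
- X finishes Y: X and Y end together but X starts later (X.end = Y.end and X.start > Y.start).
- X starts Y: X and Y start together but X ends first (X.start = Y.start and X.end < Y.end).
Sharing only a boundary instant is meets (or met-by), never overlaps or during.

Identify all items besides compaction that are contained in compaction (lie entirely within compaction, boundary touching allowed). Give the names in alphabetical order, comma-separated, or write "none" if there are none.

snapshot

Target compaction = [June 20, June 22].
audit [June 7, June 13] → before → no.
backup [June 6, June 11] → before → no.
deploy [June 5, June 15] → before → no.
handoff [June 1, June 6] → before → no.
ingest [June 5, June 10] → before → no.
planning [June 15, June 23] → contains → no.
rehearsal [June 13, June 15] → before → no.
reindex [June 22, June 25] → met-by → no.
retro [June 15, June 21] → overlaps → no.
snapshot [June 21, June 22] → finishes → yes.
soundcheck [June 12, June 25] → contains → no.
standup [June 26, June 28] → after → no.
Result: snapshot.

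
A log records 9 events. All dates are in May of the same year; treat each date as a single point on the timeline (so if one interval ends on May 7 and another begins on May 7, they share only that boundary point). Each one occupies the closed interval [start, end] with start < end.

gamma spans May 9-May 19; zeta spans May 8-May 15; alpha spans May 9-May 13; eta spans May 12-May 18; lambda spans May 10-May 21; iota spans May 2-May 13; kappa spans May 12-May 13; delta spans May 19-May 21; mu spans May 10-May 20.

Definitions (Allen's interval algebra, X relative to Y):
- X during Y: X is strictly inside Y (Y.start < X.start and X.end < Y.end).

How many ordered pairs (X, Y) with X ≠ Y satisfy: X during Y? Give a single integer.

8

Checking all 72 ordered pairs for relation 'during'; matching pairs in alphabetical order:
(alpha, zeta): alpha during zeta ✓
(eta, gamma): eta during gamma ✓
(eta, lambda): eta during lambda ✓
(eta, mu): eta during mu ✓
(kappa, gamma): kappa during gamma ✓
(kappa, lambda): kappa during lambda ✓
(kappa, mu): kappa during mu ✓
(kappa, zeta): kappa during zeta ✓
Count: 8.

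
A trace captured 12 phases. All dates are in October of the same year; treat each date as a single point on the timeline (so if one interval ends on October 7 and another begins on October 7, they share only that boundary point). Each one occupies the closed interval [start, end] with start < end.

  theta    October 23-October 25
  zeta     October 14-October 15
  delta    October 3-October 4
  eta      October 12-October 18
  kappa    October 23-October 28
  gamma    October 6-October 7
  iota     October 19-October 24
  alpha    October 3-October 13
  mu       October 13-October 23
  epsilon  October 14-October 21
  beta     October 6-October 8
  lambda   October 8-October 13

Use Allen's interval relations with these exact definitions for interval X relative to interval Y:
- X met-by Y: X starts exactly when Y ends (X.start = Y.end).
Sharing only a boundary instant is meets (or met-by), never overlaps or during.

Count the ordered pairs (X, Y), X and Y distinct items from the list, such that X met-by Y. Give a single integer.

Checking all 132 ordered pairs for relation 'met-by'; matching pairs in alphabetical order:
(kappa, mu): kappa met-by mu ✓
(lambda, beta): lambda met-by beta ✓
(mu, alpha): mu met-by alpha ✓
(mu, lambda): mu met-by lambda ✓
(theta, mu): theta met-by mu ✓
Count: 5.

5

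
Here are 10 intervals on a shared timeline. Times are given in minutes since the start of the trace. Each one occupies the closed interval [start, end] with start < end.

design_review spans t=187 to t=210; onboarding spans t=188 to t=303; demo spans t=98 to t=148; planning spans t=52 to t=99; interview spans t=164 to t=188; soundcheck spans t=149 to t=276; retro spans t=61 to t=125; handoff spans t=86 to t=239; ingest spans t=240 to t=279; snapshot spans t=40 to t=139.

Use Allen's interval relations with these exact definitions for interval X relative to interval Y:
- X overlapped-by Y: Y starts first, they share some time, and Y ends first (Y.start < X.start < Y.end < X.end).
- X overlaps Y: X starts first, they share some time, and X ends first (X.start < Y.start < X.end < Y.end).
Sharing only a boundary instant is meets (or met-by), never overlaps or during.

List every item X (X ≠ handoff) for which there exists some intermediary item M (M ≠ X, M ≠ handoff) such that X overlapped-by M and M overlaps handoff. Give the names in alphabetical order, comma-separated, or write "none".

Target handoff = [t=86, t=239].
Intermediaries M with M overlaps handoff: planning, retro, snapshot.
Via planning — items with X overlapped-by planning: demo, retro.
Via retro — items with X overlapped-by retro: demo.
Via snapshot — items with X overlapped-by snapshot: demo.
Union: demo, retro.

demo, retro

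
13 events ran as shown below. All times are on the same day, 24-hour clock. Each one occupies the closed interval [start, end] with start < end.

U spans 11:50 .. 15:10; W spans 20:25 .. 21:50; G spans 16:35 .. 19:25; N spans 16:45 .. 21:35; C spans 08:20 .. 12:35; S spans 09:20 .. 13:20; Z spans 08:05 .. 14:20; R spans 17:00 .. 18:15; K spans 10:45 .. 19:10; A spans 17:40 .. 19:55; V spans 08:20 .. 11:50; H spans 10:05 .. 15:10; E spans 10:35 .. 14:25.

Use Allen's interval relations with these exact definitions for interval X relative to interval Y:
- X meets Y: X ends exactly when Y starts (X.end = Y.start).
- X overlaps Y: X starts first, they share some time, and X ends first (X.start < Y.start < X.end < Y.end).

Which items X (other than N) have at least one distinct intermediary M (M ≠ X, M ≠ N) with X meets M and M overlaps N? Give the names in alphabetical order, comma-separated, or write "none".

none

Target N = [16:45, 21:35].
Intermediaries M with M overlaps N: G, K.
Via G — items with X meets G: none.
Via K — items with X meets K: none.
Union: none.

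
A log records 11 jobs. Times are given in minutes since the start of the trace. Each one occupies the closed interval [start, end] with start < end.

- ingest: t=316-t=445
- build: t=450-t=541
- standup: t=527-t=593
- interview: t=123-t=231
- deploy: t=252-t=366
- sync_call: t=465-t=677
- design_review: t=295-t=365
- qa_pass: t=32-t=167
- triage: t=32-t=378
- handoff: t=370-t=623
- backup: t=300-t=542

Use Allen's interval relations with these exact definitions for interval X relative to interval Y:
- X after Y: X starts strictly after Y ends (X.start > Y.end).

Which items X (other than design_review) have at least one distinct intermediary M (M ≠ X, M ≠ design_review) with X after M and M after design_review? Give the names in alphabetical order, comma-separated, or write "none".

Target design_review = [t=295, t=365].
Intermediaries M with M after design_review: build, handoff, standup, sync_call.
Via build — items with X after build: none.
Via handoff — items with X after handoff: none.
Via standup — items with X after standup: none.
Via sync_call — items with X after sync_call: none.
Union: none.

none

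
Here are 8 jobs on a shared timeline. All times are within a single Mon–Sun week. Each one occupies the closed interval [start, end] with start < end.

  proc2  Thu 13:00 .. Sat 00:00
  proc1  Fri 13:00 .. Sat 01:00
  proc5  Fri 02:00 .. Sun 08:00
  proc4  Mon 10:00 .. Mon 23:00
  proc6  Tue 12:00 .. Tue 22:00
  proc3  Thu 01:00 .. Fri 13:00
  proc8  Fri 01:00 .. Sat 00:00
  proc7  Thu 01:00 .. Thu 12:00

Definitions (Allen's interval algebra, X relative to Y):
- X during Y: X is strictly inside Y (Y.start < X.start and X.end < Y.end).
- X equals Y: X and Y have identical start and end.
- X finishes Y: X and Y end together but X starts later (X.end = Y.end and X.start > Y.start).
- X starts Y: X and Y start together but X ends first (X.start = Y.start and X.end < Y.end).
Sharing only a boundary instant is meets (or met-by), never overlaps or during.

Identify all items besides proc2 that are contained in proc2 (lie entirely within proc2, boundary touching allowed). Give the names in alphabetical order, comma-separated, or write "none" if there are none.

proc8

Target proc2 = [Thu 13:00, Sat 00:00].
proc1 [Fri 13:00, Sat 01:00] → overlapped-by → no.
proc3 [Thu 01:00, Fri 13:00] → overlaps → no.
proc4 [Mon 10:00, Mon 23:00] → before → no.
proc5 [Fri 02:00, Sun 08:00] → overlapped-by → no.
proc6 [Tue 12:00, Tue 22:00] → before → no.
proc7 [Thu 01:00, Thu 12:00] → before → no.
proc8 [Fri 01:00, Sat 00:00] → finishes → yes.
Result: proc8.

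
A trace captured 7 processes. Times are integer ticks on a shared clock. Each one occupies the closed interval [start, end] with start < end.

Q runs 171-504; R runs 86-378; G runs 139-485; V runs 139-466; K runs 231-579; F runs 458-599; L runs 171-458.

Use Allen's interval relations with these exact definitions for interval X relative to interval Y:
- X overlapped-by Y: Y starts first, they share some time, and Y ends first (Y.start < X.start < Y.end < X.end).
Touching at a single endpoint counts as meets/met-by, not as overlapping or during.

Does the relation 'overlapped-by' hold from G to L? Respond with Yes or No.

No

G = [139, 485], L = [171, 458].
Actual relation of G to L: contains.
Asked whether 'overlapped-by' holds → No.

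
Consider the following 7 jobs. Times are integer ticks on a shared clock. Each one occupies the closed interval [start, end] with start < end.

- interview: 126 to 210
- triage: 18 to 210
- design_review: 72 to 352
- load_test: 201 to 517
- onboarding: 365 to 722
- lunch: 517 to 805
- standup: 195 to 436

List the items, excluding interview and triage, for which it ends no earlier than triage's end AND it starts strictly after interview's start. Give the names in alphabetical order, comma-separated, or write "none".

Conditions: its end is no earlier than triage's end (X.end >= 210) AND its start is strictly after interview's start (X.start > 126).
design_review: end 352 >= 210? ✓; start 72 > 126? ✗ → no.
load_test: end 517 >= 210? ✓; start 201 > 126? ✓ → yes.
lunch: end 805 >= 210? ✓; start 517 > 126? ✓ → yes.
onboarding: end 722 >= 210? ✓; start 365 > 126? ✓ → yes.
standup: end 436 >= 210? ✓; start 195 > 126? ✓ → yes.
Result: load_test, lunch, onboarding, standup.

load_test, lunch, onboarding, standup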